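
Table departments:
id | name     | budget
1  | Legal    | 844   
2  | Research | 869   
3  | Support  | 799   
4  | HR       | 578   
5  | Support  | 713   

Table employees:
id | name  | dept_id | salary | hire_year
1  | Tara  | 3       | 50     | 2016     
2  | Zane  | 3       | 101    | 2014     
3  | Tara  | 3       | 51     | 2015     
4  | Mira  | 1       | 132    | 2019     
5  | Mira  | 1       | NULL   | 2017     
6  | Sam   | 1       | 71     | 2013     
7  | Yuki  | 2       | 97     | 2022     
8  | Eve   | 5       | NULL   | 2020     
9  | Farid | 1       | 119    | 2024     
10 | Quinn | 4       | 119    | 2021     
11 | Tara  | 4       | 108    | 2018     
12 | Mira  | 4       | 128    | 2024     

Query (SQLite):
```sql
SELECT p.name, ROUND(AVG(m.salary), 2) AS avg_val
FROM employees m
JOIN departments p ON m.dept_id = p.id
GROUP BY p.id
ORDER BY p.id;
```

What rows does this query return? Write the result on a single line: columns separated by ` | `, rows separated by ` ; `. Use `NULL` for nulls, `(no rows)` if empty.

Legal | 107.33 ; Research | 97 ; Support | 67.33 ; HR | 118.33 ; Support | NULL

Join each employees row to its departments via dept_id.
Group joined rows by departments.id; compute ROUND(AVG(m.salary), 2) per group.
  1: ids {4, 5, 6, 9} → ROUND(AVG(m.salary), 2)=107.33
  2: ids {7} → ROUND(AVG(m.salary), 2)=97
  3: ids {1, 2, 3} → ROUND(AVG(m.salary), 2)=67.33
  4: ids {10, 11, 12} → ROUND(AVG(m.salary), 2)=118.33
  5: ids {8} → ROUND(AVG(m.salary), 2)=NULL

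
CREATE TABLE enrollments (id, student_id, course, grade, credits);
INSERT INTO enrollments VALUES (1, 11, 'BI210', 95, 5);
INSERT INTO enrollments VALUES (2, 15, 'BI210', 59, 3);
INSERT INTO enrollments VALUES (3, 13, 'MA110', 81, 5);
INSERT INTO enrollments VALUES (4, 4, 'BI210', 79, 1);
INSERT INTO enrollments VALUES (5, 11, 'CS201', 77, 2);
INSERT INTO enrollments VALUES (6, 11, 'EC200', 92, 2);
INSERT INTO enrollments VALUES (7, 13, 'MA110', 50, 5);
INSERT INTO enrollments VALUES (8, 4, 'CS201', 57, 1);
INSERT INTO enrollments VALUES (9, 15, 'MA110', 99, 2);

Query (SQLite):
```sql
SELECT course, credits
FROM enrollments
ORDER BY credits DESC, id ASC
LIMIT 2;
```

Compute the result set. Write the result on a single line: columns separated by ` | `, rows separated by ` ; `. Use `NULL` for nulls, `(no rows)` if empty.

Sort by credits desc, tiebreak id asc: (5, id=1), (5, id=3), (5, id=7), (3, id=2), (2, id=5) …. Take first 2.

BI210 | 5 ; MA110 | 5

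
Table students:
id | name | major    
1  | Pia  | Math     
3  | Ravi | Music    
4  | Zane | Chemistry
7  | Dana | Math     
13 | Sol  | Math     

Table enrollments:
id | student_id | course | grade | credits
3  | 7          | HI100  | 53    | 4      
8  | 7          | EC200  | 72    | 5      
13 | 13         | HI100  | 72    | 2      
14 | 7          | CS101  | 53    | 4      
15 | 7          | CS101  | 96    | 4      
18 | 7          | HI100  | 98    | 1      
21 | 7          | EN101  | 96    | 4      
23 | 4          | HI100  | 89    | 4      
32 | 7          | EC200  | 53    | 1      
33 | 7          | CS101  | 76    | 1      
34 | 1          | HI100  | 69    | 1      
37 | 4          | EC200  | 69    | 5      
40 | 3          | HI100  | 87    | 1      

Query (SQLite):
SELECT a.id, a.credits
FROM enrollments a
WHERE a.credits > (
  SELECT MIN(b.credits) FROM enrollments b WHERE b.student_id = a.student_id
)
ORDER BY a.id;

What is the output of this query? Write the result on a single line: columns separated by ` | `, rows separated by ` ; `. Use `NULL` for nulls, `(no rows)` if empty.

For each enrollments row a, compute MIN(credits) over rows sharing a.student_id.
Keep row a if a.credits > that per-group MIN.
  student_id=1: MIN(credits) = 1
  student_id=3: MIN(credits) = 1
  student_id=4: MIN(credits) = 4
  student_id=7: MIN(credits) = 1
  student_id=13: MIN(credits) = 2

3 | 4 ; 8 | 5 ; 14 | 4 ; 15 | 4 ; 21 | 4 ; 37 | 5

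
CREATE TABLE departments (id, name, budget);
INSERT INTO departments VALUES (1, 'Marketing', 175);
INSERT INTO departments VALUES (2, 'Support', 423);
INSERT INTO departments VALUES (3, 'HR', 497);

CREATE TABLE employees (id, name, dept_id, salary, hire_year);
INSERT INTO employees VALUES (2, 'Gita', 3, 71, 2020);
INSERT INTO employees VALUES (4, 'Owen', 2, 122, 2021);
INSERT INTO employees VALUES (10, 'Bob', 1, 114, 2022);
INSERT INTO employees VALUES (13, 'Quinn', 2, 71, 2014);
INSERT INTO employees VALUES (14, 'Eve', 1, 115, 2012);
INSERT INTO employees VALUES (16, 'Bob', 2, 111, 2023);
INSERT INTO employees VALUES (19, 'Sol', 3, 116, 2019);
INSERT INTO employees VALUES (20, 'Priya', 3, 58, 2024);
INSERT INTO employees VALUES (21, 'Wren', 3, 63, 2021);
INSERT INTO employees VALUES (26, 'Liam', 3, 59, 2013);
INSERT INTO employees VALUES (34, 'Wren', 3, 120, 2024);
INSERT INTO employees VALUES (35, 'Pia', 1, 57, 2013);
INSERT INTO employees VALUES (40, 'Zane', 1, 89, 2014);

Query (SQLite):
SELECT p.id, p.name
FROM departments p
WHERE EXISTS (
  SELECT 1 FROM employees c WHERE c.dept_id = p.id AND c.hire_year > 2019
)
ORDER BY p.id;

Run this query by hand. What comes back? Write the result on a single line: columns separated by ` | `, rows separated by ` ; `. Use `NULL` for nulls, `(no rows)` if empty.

1 | Marketing ; 2 | Support ; 3 | HR

For each departments row, check whether any employees with matching dept_id has hire_year > 2019.
Keep rows where that is true.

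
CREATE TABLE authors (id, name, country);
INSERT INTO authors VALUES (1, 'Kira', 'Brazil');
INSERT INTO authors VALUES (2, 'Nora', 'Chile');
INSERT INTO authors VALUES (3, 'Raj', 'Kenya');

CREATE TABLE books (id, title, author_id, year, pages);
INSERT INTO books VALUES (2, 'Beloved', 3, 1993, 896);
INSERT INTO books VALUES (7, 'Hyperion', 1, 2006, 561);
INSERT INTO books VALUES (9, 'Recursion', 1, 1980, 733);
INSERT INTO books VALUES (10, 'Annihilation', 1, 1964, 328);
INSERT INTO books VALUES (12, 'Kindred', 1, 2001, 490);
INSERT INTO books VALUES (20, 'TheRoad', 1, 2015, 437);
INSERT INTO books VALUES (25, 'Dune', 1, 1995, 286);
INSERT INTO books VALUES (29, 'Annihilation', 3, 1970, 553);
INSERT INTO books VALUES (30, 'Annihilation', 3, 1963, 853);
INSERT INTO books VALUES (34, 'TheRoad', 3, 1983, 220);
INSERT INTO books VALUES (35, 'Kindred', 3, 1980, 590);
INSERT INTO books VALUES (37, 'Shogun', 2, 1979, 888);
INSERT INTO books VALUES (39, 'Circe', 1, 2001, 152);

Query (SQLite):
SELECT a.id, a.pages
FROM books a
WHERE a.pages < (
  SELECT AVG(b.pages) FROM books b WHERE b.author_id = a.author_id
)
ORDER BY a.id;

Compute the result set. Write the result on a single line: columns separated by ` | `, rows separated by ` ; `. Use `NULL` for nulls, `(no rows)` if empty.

For each books row a, compute AVG(pages) over rows sharing a.author_id.
Keep row a if a.pages < that per-group AVG.
  author_id=1: AVG(pages) = 426.714286
  author_id=2: AVG(pages) = 888.0
  author_id=3: AVG(pages) = 622.4

10 | 328 ; 25 | 286 ; 29 | 553 ; 34 | 220 ; 35 | 590 ; 39 | 152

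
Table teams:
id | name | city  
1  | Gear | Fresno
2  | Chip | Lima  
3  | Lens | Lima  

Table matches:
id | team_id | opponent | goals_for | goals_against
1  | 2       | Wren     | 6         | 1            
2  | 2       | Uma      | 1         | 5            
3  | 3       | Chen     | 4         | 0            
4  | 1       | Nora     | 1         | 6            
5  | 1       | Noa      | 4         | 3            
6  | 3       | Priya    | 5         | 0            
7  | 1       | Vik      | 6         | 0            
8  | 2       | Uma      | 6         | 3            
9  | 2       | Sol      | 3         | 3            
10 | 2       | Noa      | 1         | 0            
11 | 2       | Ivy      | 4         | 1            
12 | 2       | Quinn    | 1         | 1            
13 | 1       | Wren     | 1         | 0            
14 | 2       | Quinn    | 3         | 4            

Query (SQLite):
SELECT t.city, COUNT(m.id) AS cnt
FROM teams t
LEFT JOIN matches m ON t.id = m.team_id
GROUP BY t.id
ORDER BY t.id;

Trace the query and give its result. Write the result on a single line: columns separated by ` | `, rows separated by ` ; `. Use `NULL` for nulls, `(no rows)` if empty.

Fresno | 4 ; Lima | 8 ; Lima | 2

LEFT JOIN keeps every teams row; unmatched ones get NULL for matches columns.
Group by teams.id and compute COUNT(m.id). COUNT(col) of an all-NULL group is 0.
  1: ids {4, 5, 7, 13} → COUNT(m.id)=4
  2: ids {1, 2, 8, 9, 10, 11, 12, 14} → COUNT(m.id)=8
  3: ids {3, 6} → COUNT(m.id)=2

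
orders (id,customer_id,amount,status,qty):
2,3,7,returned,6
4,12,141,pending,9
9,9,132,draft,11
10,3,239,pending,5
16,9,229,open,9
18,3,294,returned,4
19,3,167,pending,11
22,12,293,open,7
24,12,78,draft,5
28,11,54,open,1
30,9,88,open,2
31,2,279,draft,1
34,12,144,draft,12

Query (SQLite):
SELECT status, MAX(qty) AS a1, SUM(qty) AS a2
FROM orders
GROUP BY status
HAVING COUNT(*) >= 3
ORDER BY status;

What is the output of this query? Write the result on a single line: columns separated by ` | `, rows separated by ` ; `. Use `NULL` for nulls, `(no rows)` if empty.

draft | 12 | 29 ; open | 9 | 19 ; pending | 11 | 25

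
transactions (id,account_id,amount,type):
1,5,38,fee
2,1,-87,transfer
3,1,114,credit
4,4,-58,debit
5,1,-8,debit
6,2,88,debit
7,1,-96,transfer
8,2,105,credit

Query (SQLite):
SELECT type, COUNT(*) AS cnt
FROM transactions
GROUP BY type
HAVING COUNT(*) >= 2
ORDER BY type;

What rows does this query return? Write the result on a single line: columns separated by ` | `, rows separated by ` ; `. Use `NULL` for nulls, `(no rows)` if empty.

Partition transactions by type; compute COUNT(*) within each group.
HAVING: keep groups with count ≥ 2.
  credit: ids {3, 8} → COUNT(*)=2
  debit: ids {4, 5, 6} → COUNT(*)=3
  fee: ids {1} → COUNT(*)=1
  transfer: ids {2, 7} → COUNT(*)=2

credit | 2 ; debit | 3 ; transfer | 2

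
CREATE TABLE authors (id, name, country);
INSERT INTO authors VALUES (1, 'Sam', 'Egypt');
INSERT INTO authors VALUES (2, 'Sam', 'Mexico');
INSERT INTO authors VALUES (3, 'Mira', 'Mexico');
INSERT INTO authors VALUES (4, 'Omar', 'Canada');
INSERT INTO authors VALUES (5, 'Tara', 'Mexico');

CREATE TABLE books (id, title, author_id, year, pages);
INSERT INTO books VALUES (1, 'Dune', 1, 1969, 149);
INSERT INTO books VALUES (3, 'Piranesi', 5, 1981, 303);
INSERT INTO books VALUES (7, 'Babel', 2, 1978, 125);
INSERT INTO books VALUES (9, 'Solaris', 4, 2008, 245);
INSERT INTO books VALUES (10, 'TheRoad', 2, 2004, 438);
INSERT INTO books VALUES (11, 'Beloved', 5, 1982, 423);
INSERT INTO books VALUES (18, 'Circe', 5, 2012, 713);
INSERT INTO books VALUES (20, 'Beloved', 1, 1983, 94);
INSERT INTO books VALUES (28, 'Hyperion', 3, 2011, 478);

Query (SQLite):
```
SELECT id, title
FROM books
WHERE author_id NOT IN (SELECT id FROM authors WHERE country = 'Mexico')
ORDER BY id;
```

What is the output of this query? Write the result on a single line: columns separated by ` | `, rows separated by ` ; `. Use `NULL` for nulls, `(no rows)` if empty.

1 | Dune ; 9 | Solaris ; 20 | Beloved

Inner query: authors.id where country = 'Mexico'.
Outer: keep books rows whose author_id is not in that set.
Inner query → {2, 3, 5}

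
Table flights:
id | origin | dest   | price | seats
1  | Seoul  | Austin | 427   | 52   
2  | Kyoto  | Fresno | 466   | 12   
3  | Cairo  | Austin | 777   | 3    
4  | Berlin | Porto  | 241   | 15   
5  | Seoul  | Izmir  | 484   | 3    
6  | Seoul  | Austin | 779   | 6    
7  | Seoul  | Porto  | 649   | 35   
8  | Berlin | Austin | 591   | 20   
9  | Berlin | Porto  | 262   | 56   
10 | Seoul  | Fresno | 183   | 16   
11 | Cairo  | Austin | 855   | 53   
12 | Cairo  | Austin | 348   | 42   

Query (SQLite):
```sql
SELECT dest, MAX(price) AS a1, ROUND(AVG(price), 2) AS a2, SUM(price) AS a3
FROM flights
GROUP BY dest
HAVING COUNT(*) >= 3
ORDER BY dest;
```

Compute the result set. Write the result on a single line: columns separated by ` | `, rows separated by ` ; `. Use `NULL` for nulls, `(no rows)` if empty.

Group flights by dest.
Per group compute: MAX(price), ROUND(AVG(price), 2), SUM(price).
HAVING: drop groups with fewer than 3 rows.
  Austin: ids {1, 3, 6, 8, 11, 12} → MAX(price)=855, ROUND(AVG(price), 2)=629.5, SUM(price)=3777
  Fresno: ids {2, 10} → MAX(price)=466, ROUND(AVG(price), 2)=324.5, SUM(price)=649
  Izmir: ids {5} → MAX(price)=484, ROUND(AVG(price), 2)=484, SUM(price)=484
  Porto: ids {4, 7, 9} → MAX(price)=649, ROUND(AVG(price), 2)=384, SUM(price)=1152

Austin | 855 | 629.5 | 3777 ; Porto | 649 | 384 | 1152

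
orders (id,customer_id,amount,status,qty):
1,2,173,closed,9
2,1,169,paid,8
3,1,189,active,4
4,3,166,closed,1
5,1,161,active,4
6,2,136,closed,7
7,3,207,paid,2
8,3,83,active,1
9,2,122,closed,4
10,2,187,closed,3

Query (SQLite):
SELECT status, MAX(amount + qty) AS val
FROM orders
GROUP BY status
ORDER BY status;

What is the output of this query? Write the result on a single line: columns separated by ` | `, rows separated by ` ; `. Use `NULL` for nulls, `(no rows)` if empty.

active | 193 ; closed | 190 ; paid | 209

For each row compute amount + qty.
Group by status; take MAX of the expression per group.
  active: ids {3, 5, 8} → MAX(amount + qty)=193
  closed: ids {1, 4, 6, 9, 10} → MAX(amount + qty)=190
  paid: ids {2, 7} → MAX(amount + qty)=209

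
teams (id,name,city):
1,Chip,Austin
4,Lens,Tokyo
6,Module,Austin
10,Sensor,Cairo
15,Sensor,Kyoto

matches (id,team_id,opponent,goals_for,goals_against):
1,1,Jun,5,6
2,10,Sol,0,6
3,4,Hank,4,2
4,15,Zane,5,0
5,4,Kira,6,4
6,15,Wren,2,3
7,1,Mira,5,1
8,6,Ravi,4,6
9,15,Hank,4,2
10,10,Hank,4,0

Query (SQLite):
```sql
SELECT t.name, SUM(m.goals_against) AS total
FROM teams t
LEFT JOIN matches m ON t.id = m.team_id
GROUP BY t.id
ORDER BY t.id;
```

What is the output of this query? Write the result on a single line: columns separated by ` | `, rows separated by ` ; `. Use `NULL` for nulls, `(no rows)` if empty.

LEFT JOIN keeps every teams row; unmatched ones get NULL for matches columns.
Group by teams.id and compute SUM(m.goals_against). SUM over an all-NULL group is NULL.
  1: ids {1, 7} → SUM(m.goals_against)=7
  4: ids {3, 5} → SUM(m.goals_against)=6
  6: ids {8} → SUM(m.goals_against)=6
  10: ids {2, 10} → SUM(m.goals_against)=6
  15: ids {4, 6, 9} → SUM(m.goals_against)=5

Chip | 7 ; Lens | 6 ; Module | 6 ; Sensor | 6 ; Sensor | 5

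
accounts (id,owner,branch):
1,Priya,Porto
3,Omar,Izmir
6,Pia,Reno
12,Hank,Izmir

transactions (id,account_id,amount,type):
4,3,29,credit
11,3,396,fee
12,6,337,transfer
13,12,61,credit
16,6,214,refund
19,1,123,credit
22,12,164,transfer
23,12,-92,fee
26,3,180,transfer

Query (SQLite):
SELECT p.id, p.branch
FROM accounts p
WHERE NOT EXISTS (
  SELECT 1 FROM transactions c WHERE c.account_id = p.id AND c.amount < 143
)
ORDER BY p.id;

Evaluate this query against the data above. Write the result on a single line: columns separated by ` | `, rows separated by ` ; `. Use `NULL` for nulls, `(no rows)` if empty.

6 | Reno

For each accounts row, check whether any transactions with matching account_id has amount < 143.
Keep rows where that is false.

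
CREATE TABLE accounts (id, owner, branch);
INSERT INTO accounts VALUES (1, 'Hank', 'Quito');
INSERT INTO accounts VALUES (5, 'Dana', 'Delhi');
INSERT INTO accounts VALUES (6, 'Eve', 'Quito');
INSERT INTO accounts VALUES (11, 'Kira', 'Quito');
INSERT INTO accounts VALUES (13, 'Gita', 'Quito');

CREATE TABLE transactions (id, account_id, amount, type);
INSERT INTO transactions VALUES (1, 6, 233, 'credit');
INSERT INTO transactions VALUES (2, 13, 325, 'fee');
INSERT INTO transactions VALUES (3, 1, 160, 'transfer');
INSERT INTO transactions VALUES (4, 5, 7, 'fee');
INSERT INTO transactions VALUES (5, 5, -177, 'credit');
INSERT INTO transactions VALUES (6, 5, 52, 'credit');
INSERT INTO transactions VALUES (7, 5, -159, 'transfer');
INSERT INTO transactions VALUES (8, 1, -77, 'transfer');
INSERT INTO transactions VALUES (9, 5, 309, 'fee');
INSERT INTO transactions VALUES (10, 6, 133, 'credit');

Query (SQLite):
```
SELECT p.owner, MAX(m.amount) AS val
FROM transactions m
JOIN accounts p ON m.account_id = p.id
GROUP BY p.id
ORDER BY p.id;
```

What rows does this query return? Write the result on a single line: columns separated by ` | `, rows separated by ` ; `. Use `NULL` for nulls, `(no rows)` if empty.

Join each transactions row to its accounts via account_id.
Group joined rows by accounts.id; compute MAX(m.amount) per group.
  1: ids {3, 8} → MAX(m.amount)=160
  5: ids {4, 5, 6, 7, 9} → MAX(m.amount)=309
  6: ids {1, 10} → MAX(m.amount)=233
  13: ids {2} → MAX(m.amount)=325

Hank | 160 ; Dana | 309 ; Eve | 233 ; Gita | 325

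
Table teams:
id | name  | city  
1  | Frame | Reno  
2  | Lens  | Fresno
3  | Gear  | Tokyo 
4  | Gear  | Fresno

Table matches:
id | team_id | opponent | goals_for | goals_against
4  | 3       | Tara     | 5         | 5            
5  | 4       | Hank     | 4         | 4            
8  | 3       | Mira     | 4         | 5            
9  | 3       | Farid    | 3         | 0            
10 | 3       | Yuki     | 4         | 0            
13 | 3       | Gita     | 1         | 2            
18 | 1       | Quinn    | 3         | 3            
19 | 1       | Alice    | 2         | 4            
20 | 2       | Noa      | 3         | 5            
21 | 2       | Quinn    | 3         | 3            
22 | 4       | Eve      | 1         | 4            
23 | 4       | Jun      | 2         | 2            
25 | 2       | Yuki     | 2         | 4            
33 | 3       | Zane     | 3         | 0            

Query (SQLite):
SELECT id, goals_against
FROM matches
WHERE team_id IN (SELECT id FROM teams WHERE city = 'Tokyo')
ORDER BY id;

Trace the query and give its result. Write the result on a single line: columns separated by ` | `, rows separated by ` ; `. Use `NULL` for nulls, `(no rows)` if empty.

4 | 5 ; 8 | 5 ; 9 | 0 ; 10 | 0 ; 13 | 2 ; 33 | 0

Inner query: teams.id where city = 'Tokyo'.
Outer: keep matches rows whose team_id is in that set.
Inner query → {3}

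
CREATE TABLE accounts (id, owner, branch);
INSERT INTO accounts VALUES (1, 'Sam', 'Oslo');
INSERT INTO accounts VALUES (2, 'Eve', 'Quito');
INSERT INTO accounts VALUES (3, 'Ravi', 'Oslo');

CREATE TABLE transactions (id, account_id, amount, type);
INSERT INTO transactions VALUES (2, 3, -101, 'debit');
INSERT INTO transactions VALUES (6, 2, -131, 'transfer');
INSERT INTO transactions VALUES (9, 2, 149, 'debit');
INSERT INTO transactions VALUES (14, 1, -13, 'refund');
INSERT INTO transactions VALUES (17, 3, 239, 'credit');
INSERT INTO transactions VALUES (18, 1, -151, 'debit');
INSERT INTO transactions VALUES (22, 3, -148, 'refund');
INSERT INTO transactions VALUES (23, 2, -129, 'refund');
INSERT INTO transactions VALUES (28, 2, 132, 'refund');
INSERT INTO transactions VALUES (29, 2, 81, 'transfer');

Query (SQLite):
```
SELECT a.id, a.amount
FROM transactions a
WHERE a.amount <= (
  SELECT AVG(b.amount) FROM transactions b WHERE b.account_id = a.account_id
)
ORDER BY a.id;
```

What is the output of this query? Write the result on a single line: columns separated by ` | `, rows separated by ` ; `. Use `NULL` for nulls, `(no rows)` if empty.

2 | -101 ; 6 | -131 ; 18 | -151 ; 22 | -148 ; 23 | -129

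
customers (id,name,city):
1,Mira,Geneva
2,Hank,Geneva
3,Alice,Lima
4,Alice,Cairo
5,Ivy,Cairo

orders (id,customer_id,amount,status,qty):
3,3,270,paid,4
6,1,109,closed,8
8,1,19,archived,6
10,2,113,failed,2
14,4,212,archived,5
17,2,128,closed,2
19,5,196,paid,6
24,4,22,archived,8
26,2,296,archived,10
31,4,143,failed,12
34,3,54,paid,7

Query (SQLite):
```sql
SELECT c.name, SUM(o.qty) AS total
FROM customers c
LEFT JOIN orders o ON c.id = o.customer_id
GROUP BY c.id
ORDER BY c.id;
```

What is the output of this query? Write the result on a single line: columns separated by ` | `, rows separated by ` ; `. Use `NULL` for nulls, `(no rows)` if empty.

Mira | 14 ; Hank | 14 ; Alice | 11 ; Alice | 25 ; Ivy | 6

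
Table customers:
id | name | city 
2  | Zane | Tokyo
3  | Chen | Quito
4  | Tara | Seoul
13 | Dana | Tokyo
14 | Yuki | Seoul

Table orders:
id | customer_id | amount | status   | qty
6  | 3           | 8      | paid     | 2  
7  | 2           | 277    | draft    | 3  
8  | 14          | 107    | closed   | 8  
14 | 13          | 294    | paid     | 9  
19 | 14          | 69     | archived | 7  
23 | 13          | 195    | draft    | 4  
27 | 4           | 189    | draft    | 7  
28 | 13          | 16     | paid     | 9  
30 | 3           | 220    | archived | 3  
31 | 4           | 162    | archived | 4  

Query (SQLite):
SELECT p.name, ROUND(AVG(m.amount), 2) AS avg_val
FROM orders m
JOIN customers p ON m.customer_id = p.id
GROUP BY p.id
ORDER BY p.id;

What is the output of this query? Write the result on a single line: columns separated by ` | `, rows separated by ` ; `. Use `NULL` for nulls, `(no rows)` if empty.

Zane | 277 ; Chen | 114 ; Tara | 175.5 ; Dana | 168.33 ; Yuki | 88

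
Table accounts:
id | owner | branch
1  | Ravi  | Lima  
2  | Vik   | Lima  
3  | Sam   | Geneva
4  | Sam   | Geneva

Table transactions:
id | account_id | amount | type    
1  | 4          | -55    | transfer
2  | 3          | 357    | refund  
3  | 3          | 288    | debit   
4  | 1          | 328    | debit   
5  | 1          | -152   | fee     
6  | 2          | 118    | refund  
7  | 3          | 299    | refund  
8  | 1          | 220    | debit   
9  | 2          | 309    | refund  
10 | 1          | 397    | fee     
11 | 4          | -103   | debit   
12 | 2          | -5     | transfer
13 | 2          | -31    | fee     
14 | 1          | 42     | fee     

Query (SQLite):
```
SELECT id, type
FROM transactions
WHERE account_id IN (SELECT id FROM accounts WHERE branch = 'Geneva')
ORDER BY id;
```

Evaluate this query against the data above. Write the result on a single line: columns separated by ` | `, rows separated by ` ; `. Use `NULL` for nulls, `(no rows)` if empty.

1 | transfer ; 2 | refund ; 3 | debit ; 7 | refund ; 11 | debit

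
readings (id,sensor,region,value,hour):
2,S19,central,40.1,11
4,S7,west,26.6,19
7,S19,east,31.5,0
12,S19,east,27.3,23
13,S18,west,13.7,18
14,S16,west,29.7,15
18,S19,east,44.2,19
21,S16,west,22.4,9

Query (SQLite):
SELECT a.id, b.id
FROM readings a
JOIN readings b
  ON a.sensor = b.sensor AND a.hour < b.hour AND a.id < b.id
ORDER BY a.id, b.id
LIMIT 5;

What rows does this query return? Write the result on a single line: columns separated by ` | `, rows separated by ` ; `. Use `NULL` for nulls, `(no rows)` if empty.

Pairs (a,b) with same sensor, a.hour < b.hour, a.id < b.id.
sensor groups: S16:{14,21} S18:{13} S19:{2,7,12,18} S7:{4}
Ordered by (a.id, b.id); first 5.

2 | 12 ; 2 | 18 ; 7 | 12 ; 7 | 18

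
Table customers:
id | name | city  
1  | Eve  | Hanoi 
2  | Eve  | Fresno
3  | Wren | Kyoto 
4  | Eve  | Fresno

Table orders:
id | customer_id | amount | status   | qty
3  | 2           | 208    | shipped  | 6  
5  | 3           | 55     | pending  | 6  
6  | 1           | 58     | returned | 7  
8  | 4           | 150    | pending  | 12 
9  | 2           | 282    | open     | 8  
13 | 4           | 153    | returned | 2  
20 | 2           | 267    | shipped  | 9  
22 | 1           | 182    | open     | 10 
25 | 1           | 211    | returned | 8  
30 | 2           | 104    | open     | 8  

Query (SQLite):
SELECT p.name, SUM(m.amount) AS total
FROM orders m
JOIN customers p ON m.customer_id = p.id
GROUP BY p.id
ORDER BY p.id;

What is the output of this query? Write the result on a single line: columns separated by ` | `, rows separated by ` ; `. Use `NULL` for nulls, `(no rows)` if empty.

Eve | 451 ; Eve | 861 ; Wren | 55 ; Eve | 303

Join each orders row to its customers via customer_id.
Group joined rows by customers.id; compute SUM(m.amount) per group.
  1: ids {6, 22, 25} → SUM(m.amount)=451
  2: ids {3, 9, 20, 30} → SUM(m.amount)=861
  3: ids {5} → SUM(m.amount)=55
  4: ids {8, 13} → SUM(m.amount)=303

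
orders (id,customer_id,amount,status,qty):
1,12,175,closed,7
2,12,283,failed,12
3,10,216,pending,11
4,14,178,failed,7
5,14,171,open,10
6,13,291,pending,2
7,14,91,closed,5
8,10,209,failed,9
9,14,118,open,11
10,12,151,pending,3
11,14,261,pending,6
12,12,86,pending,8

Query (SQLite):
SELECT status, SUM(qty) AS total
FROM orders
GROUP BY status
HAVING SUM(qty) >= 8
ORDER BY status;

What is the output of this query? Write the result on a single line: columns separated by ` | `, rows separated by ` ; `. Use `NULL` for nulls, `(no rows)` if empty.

Partition orders by status; compute SUM(qty) within each group.
HAVING: keep groups where SUM(qty) >= 8.
  closed: ids {1, 7} → SUM(qty)=12
  failed: ids {2, 4, 8} → SUM(qty)=28
  open: ids {5, 9} → SUM(qty)=21
  pending: ids {3, 6, 10, 11, 12} → SUM(qty)=30

closed | 12 ; failed | 28 ; open | 21 ; pending | 30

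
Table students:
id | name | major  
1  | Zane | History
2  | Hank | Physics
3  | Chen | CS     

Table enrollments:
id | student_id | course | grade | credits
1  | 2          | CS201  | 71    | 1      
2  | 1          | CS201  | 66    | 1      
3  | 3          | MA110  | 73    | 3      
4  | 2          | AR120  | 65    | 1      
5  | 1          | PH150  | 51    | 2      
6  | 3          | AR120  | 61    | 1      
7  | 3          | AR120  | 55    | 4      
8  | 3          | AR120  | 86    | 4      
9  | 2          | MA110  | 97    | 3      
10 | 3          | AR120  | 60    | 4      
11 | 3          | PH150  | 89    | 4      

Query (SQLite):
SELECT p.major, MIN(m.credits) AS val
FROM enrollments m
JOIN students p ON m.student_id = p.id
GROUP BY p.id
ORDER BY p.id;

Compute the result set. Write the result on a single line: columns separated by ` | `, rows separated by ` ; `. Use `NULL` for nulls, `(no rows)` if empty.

History | 1 ; Physics | 1 ; CS | 1

Join each enrollments row to its students via student_id.
Group joined rows by students.id; compute MIN(m.credits) per group.
  1: ids {2, 5} → MIN(m.credits)=1
  2: ids {1, 4, 9} → MIN(m.credits)=1
  3: ids {3, 6, 7, 8, 10, 11} → MIN(m.credits)=1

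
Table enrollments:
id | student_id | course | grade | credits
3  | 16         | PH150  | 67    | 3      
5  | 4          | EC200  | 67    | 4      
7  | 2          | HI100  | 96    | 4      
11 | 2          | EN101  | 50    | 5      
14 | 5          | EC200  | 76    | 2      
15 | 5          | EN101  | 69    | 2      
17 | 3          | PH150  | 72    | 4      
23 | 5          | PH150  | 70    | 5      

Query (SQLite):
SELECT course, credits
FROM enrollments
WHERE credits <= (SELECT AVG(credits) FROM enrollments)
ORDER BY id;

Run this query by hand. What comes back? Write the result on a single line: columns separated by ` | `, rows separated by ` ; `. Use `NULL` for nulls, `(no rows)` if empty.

PH150 | 3 ; EC200 | 2 ; EN101 | 2

Scalar subquery: AVG(credits) over all enrollments rows = 3.625.
Keep rows where credits <= that value.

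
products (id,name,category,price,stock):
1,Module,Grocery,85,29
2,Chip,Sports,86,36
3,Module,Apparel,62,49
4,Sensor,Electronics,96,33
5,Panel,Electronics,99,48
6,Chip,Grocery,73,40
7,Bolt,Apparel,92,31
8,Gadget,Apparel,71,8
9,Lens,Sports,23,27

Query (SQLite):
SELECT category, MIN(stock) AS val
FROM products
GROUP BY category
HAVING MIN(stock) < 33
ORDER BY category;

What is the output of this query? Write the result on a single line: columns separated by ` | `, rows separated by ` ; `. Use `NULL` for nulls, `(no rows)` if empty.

Apparel | 8 ; Grocery | 29 ; Sports | 27

Partition products by category; compute MIN(stock) within each group.
HAVING: keep groups where MIN(stock) < 33.
  Apparel: ids {3, 7, 8} → MIN(stock)=8
  Electronics: ids {4, 5} → MIN(stock)=33
  Grocery: ids {1, 6} → MIN(stock)=29
  Sports: ids {2, 9} → MIN(stock)=27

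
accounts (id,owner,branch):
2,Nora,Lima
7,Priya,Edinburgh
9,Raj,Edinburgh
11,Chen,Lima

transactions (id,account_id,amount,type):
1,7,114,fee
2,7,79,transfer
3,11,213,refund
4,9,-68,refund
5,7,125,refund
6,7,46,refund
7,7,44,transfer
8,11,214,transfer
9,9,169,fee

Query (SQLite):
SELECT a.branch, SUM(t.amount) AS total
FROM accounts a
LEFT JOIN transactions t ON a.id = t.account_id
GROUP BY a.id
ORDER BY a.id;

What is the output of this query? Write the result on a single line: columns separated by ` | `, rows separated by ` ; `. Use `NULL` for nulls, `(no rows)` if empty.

Lima | NULL ; Edinburgh | 408 ; Edinburgh | 101 ; Lima | 427

LEFT JOIN keeps every accounts row; unmatched ones get NULL for transactions columns.
Group by accounts.id and compute SUM(t.amount). SUM over an all-NULL group is NULL.
  2: ids {—} → SUM(t.amount)=NULL
  7: ids {1, 2, 5, 6, 7} → SUM(t.amount)=408
  9: ids {4, 9} → SUM(t.amount)=101
  11: ids {3, 8} → SUM(t.amount)=427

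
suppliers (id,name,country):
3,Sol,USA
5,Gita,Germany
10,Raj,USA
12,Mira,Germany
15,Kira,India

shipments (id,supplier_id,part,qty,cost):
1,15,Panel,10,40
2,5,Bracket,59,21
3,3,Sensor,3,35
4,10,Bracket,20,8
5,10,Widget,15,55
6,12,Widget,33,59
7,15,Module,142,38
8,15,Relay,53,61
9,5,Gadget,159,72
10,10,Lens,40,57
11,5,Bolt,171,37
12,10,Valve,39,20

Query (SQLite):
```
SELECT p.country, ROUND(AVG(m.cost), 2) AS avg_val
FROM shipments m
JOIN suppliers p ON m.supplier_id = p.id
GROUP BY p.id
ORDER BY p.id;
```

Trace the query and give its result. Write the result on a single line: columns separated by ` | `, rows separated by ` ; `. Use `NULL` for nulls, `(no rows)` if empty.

USA | 35 ; Germany | 43.33 ; USA | 35 ; Germany | 59 ; India | 46.33

Join each shipments row to its suppliers via supplier_id.
Group joined rows by suppliers.id; compute ROUND(AVG(m.cost), 2) per group.
  3: ids {3} → ROUND(AVG(m.cost), 2)=35
  5: ids {2, 9, 11} → ROUND(AVG(m.cost), 2)=43.33
  10: ids {4, 5, 10, 12} → ROUND(AVG(m.cost), 2)=35
  12: ids {6} → ROUND(AVG(m.cost), 2)=59
  15: ids {1, 7, 8} → ROUND(AVG(m.cost), 2)=46.33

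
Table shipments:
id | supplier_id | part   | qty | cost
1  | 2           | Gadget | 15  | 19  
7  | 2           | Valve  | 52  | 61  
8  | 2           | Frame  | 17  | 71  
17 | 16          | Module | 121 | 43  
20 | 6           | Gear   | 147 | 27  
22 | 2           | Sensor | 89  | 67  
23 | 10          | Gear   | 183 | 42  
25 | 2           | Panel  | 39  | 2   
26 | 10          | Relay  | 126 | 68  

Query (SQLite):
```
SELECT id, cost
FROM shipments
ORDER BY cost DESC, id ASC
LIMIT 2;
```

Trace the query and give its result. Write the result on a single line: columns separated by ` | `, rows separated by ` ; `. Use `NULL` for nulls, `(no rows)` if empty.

Sort by cost desc, tiebreak id asc: (71, id=8), (68, id=26), (67, id=22), (61, id=7), (43, id=17) …. Take first 2.

8 | 71 ; 26 | 68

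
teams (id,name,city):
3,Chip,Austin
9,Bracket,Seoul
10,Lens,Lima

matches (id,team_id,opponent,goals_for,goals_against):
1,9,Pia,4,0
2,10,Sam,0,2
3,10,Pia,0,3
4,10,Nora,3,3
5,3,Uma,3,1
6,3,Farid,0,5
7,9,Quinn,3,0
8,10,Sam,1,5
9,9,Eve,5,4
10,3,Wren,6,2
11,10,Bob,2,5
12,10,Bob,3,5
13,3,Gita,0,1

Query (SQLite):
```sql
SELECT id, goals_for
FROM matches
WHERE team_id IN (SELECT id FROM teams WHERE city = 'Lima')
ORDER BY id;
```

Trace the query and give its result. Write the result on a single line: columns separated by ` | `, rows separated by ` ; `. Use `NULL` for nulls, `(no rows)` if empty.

Inner query: teams.id where city = 'Lima'.
Outer: keep matches rows whose team_id is in that set.
Inner query → {10}

2 | 0 ; 3 | 0 ; 4 | 3 ; 8 | 1 ; 11 | 2 ; 12 | 3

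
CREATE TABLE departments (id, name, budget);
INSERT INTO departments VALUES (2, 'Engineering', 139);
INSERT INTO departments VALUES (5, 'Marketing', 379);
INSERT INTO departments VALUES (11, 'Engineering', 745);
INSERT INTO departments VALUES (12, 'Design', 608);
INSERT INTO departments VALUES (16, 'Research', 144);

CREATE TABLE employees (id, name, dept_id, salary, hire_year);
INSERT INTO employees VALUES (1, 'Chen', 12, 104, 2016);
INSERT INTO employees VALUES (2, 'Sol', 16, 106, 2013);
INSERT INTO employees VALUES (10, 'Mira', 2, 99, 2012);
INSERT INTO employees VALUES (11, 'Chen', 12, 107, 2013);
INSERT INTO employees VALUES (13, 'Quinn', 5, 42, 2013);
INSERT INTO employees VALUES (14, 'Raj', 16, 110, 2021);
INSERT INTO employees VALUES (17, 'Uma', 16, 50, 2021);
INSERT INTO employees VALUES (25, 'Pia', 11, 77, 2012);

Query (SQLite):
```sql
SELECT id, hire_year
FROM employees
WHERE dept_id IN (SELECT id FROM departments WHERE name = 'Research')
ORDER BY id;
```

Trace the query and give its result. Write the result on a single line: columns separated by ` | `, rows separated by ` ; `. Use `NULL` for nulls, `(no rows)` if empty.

2 | 2013 ; 14 | 2021 ; 17 | 2021

Inner query: departments.id where name = 'Research'.
Outer: keep employees rows whose dept_id is in that set.
Inner query → {16}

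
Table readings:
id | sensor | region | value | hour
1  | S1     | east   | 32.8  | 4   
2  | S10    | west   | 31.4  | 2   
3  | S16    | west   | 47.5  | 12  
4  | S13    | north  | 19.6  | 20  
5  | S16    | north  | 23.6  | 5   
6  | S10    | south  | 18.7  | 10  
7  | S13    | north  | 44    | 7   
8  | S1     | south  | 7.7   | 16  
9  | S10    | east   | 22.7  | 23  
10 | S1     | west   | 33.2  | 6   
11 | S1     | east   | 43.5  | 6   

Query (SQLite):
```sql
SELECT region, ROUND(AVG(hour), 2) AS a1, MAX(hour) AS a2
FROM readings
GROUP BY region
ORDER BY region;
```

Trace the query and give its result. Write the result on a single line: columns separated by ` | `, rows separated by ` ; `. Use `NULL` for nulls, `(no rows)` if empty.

Group readings by region.
Per group compute: ROUND(AVG(hour), 2), MAX(hour).
  east: ids {1, 9, 11} → ROUND(AVG(hour), 2)=11, MAX(hour)=23
  north: ids {4, 5, 7} → ROUND(AVG(hour), 2)=10.67, MAX(hour)=20
  south: ids {6, 8} → ROUND(AVG(hour), 2)=13, MAX(hour)=16
  west: ids {2, 3, 10} → ROUND(AVG(hour), 2)=6.67, MAX(hour)=12

east | 11 | 23 ; north | 10.67 | 20 ; south | 13 | 16 ; west | 6.67 | 12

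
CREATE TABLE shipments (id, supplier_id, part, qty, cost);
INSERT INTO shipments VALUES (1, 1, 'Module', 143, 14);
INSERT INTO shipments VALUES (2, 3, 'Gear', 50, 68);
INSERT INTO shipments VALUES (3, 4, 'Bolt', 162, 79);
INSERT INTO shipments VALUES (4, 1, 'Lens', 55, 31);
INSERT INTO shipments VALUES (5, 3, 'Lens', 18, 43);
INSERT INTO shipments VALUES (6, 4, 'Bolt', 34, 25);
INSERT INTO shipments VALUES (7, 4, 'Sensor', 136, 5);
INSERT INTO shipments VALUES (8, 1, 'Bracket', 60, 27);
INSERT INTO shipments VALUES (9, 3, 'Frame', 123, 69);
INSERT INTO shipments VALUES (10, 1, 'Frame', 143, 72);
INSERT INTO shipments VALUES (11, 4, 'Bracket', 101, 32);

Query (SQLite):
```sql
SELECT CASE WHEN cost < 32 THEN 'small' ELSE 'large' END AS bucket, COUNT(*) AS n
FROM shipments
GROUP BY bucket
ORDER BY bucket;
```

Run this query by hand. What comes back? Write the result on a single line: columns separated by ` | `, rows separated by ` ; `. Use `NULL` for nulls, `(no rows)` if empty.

Bucket rows by cost < 32 → 'small' else 'large'; count each bucket.

large | 6 ; small | 5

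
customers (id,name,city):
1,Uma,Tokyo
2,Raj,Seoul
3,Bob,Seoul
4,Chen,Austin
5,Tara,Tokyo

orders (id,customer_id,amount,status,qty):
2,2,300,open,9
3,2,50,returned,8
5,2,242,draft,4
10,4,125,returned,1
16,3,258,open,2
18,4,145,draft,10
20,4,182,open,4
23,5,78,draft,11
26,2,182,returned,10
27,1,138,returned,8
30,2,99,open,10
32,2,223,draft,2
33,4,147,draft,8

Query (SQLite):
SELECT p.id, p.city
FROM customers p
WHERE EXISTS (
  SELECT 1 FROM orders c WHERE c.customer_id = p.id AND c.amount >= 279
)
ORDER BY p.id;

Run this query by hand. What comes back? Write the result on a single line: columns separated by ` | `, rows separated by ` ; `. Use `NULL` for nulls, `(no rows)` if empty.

For each customers row, check whether any orders with matching customer_id has amount >= 279.
Keep rows where that is true.

2 | Seoul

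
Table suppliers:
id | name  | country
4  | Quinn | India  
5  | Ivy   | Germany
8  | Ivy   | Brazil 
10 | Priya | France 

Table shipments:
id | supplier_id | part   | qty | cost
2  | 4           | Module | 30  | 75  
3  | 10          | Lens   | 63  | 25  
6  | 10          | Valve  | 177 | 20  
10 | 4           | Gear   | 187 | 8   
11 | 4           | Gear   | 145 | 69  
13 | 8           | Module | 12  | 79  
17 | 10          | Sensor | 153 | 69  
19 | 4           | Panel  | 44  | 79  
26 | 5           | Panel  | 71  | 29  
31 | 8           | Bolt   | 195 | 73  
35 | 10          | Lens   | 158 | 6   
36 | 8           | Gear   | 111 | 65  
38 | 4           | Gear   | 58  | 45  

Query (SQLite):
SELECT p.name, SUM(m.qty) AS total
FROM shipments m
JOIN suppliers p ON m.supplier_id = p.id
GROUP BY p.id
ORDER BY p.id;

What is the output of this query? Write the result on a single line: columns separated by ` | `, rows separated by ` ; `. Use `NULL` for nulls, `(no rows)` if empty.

Join each shipments row to its suppliers via supplier_id.
Group joined rows by suppliers.id; compute SUM(m.qty) per group.
  4: ids {2, 10, 11, 19, 38} → SUM(m.qty)=464
  5: ids {26} → SUM(m.qty)=71
  8: ids {13, 31, 36} → SUM(m.qty)=318
  10: ids {3, 6, 17, 35} → SUM(m.qty)=551

Quinn | 464 ; Ivy | 71 ; Ivy | 318 ; Priya | 551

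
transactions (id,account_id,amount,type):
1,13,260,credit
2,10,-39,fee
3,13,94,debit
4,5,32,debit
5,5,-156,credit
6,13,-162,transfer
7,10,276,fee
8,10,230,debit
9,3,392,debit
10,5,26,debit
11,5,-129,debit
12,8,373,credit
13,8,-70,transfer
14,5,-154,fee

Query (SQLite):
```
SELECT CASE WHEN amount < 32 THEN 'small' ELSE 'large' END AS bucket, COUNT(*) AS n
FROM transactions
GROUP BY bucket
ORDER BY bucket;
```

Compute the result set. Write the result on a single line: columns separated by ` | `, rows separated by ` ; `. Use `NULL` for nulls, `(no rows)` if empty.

large | 7 ; small | 7

Bucket rows by amount < 32 → 'small' else 'large'; count each bucket.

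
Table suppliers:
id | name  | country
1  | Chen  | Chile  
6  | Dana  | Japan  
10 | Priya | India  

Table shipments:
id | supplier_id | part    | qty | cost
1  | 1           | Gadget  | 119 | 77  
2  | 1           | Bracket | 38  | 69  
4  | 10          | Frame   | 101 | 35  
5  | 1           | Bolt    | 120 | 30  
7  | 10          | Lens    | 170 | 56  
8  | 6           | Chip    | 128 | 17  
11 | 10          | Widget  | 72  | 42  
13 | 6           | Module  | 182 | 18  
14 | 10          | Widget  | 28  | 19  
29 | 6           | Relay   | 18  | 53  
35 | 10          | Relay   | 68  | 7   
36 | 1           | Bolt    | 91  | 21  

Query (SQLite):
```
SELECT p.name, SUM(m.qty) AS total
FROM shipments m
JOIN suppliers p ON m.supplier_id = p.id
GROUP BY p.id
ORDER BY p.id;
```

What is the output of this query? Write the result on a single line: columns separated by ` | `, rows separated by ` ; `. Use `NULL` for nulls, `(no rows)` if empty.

Join each shipments row to its suppliers via supplier_id.
Group joined rows by suppliers.id; compute SUM(m.qty) per group.
  1: ids {1, 2, 5, 36} → SUM(m.qty)=368
  6: ids {8, 13, 29} → SUM(m.qty)=328
  10: ids {4, 7, 11, 14, 35} → SUM(m.qty)=439

Chen | 368 ; Dana | 328 ; Priya | 439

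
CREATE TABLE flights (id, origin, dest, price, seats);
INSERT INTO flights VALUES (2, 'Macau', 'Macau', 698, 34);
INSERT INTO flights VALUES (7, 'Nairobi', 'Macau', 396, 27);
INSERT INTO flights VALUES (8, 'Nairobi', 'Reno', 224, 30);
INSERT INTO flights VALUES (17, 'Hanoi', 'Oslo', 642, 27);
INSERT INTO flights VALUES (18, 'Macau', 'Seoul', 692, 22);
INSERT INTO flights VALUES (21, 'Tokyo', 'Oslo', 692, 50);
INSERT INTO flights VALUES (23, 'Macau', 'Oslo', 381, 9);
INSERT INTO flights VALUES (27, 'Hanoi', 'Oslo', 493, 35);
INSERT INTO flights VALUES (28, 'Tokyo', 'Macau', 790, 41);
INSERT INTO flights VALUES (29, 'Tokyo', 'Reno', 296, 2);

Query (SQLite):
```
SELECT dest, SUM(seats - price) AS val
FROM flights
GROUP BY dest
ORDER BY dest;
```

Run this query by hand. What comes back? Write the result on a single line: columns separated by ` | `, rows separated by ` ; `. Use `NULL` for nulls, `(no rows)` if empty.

Macau | -1782 ; Oslo | -2087 ; Reno | -488 ; Seoul | -670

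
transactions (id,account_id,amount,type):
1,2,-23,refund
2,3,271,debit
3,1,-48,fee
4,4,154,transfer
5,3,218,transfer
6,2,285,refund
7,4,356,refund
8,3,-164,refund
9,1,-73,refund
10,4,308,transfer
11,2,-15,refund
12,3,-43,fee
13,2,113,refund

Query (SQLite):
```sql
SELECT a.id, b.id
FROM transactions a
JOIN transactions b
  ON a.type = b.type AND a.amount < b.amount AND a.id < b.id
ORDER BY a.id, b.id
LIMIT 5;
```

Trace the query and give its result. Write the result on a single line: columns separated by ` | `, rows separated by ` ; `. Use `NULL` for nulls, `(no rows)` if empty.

1 | 6 ; 1 | 7 ; 1 | 11 ; 1 | 13 ; 3 | 12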